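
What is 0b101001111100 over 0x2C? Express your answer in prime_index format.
Convert 0b101001111100 (binary) → 2048 + 512 + 64 + 32 + 16 + 8 + 4 = 2684 (decimal)
Convert 0x2C (hexadecimal) → 2×16 + 12 = 44 (decimal)
Compute 2684 ÷ 44 = 61
Convert 61 (decimal) → the 18th prime (prime index)
the 18th prime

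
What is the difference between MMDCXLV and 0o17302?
Convert MMDCXLV (Roman numeral) → 1000 + 1000 + 500 + 100 + 40 + 5 = 2645 (decimal)
Convert 0o17302 (octal) → 1×4096 + 7×512 + 3×64 + 2 = 7874 (decimal)
Difference: |2645 - 7874| = 5229
5229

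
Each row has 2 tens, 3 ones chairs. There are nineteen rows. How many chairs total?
Convert 2 tens, 3 ones (place-value notation) → 2×10 + 3 = 23 (decimal)
Convert nineteen (English words) → 19 (decimal)
Compute 23 × 19 = 437
437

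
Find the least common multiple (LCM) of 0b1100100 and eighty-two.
Convert 0b1100100 (binary) → 64 + 32 + 4 = 100 (decimal)
Convert eighty-two (English words) → 82 (decimal)
Compute lcm(100, 82) = 4100
4100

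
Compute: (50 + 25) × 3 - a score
Convert a score (colloquial) → 20 (decimal)
Expression in decimal: (50 + 25) × 3 - 20
Parentheses first: 50 + 25 = 75
Multiply: 75 × 3 = 225
Subtract: 225 - 20 = 205
205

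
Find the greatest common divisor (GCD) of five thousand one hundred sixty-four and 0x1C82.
Convert five thousand one hundred sixty-four (English words) → 5×1000 + 1×100 + 64 = 5164 (decimal)
Convert 0x1C82 (hexadecimal) → 1×4096 + 12×256 + 8×16 + 2 = 7298 (decimal)
Compute gcd(5164, 7298) = 2
2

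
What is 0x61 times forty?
Convert 0x61 (hexadecimal) → 6×16 + 1 = 97 (decimal)
Convert forty (English words) → 40 (decimal)
Compute 97 × 40 = 3880
3880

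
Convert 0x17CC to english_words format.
Convert 0x17CC (hexadecimal) → 1×4096 + 7×256 + 12×16 + 12 = 6092 (decimal)
Convert 6092 (decimal) → 6092 = 6×1000 + 92 → six thousand ninety-two (English words)
six thousand ninety-two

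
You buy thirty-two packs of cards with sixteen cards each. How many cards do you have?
Convert sixteen (English words) → 16 (decimal)
Convert thirty-two (English words) → 32 (decimal)
Compute 16 × 32 = 512
512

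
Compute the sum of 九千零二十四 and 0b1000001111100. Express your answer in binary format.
Convert 九千零二十四 (Chinese numeral) → 9×1000 + 2×10 + 4 = 9024 (decimal)
Convert 0b1000001111100 (binary) → 4096 + 64 + 32 + 16 + 8 + 4 = 4220 (decimal)
Compute 9024 + 4220 = 13244
Convert 13244 (decimal) → 13244 = 8192 + 4096 + 512 + 256 + 128 + 32 + 16 + 8 + 4 → 0b11001110111100 (binary)
0b11001110111100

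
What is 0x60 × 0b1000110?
Convert 0x60 (hexadecimal) → 6×16 = 96 (decimal)
Convert 0b1000110 (binary) → 64 + 4 + 2 = 70 (decimal)
Compute 96 × 70 = 6720
6720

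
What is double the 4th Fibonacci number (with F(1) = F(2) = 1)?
The 4th Fibonacci number (with F(1) = F(2) = 1): 1, 1, 2, 3 → 3
Compute 3 × 2 = 6
6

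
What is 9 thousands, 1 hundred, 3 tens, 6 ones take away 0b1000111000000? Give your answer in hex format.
Convert 9 thousands, 1 hundred, 3 tens, 6 ones (place-value notation) → 9×1000 + 1×100 + 3×10 + 6 = 9136 (decimal)
Convert 0b1000111000000 (binary) → 4096 + 256 + 128 + 64 = 4544 (decimal)
Compute 9136 - 4544 = 4592
Convert 4592 (decimal) → 4592 = 1×4096 + 1×256 + 15×16 → 0x11F0 (hexadecimal)
0x11F0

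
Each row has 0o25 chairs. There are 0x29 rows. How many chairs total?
Convert 0o25 (octal) → 2×8 + 5 = 21 (decimal)
Convert 0x29 (hexadecimal) → 2×16 + 9 = 41 (decimal)
Compute 21 × 41 = 861
861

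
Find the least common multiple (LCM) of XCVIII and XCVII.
Convert XCVIII (Roman numeral) → 90 + 5 + 1 + 1 + 1 = 98 (decimal)
Convert XCVII (Roman numeral) → 90 + 5 + 1 + 1 = 97 (decimal)
Compute lcm(98, 97) = 9506
9506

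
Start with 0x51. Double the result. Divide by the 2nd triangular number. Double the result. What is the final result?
Convert 0x51 (hexadecimal) → 5×16 + 1 = 81 (decimal)
Start: 81
81 × 2 = 162
Convert the 2nd triangular number (triangular index) → 2×3/2 = 3 (decimal)
162 ÷ 3 = 54
54 × 2 = 108
108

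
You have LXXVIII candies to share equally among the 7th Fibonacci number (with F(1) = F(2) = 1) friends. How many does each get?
Convert LXXVIII (Roman numeral) → 50 + 10 + 10 + 5 + 1 + 1 + 1 = 78 (decimal)
Convert the 7th Fibonacci number (with F(1) = F(2) = 1) (Fibonacci index) → 1, 1, 2, 3, 5, 8, 13 → 13 (decimal)
Compute 78 ÷ 13 = 6
6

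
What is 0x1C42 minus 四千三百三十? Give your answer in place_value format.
Convert 0x1C42 (hexadecimal) → 1×4096 + 12×256 + 4×16 + 2 = 7234 (decimal)
Convert 四千三百三十 (Chinese numeral) → 4×1000 + 3×100 + 3×10 = 4330 (decimal)
Compute 7234 - 4330 = 2904
Convert 2904 (decimal) → 2904 = 2×1000 + 9×100 + 4 → 2 thousands, 9 hundreds, 4 ones (place-value notation)
2 thousands, 9 hundreds, 4 ones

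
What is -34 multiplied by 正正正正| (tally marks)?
Convert 正正正正| (tally marks) → 5 + 5 + 5 + 5 + 1 = 21 (decimal)
Compute -34 × 21 = -714
-714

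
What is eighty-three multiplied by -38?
Convert eighty-three (English words) → 83 (decimal)
Compute 83 × -38 = -3154
-3154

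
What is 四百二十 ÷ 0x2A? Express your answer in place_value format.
Convert 四百二十 (Chinese numeral) → 4×100 + 2×10 = 420 (decimal)
Convert 0x2A (hexadecimal) → 2×16 + 10 = 42 (decimal)
Compute 420 ÷ 42 = 10
Convert 10 (decimal) → 10 = 1×10 → 1 ten (place-value notation)
1 ten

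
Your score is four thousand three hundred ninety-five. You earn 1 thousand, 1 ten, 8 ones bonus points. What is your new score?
Convert four thousand three hundred ninety-five (English words) → 4×1000 + 3×100 + 95 = 4395 (decimal)
Convert 1 thousand, 1 ten, 8 ones (place-value notation) → 1×1000 + 1×10 + 8 = 1018 (decimal)
Compute 4395 + 1018 = 5413
5413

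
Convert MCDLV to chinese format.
Convert MCDLV (Roman numeral) → 1000 + 400 + 50 + 5 = 1455 (decimal)
Convert 1455 (decimal) → 1455 = 1×1000 + 4×100 + 5×10 + 5 → 一千四百五十五 (Chinese numeral)
一千四百五十五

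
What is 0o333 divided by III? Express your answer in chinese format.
Convert 0o333 (octal) → 3×64 + 3×8 + 3 = 219 (decimal)
Convert III (Roman numeral) → 1 + 1 + 1 = 3 (decimal)
Compute 219 ÷ 3 = 73
Convert 73 (decimal) → 73 = 7×10 + 3 → 七十三 (Chinese numeral)
七十三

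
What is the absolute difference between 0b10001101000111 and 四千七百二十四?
Convert 0b10001101000111 (binary) → 8192 + 512 + 256 + 64 + 4 + 2 + 1 = 9031 (decimal)
Convert 四千七百二十四 (Chinese numeral) → 4×1000 + 7×100 + 2×10 + 4 = 4724 (decimal)
Compute |9031 - 4724| = 4307
4307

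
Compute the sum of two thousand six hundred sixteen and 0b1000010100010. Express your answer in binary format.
Convert two thousand six hundred sixteen (English words) → 2×1000 + 6×100 + 16 = 2616 (decimal)
Convert 0b1000010100010 (binary) → 4096 + 128 + 32 + 2 = 4258 (decimal)
Compute 2616 + 4258 = 6874
Convert 6874 (decimal) → 6874 = 4096 + 2048 + 512 + 128 + 64 + 16 + 8 + 2 → 0b1101011011010 (binary)
0b1101011011010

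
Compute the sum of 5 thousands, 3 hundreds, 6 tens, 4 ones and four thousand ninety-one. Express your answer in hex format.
Convert 5 thousands, 3 hundreds, 6 tens, 4 ones (place-value notation) → 5×1000 + 3×100 + 6×10 + 4 = 5364 (decimal)
Convert four thousand ninety-one (English words) → 4×1000 + 91 = 4091 (decimal)
Compute 5364 + 4091 = 9455
Convert 9455 (decimal) → 9455 = 2×4096 + 4×256 + 14×16 + 15 → 0x24EF (hexadecimal)
0x24EF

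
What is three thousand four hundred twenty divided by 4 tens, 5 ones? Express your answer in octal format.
Convert three thousand four hundred twenty (English words) → 3×1000 + 4×100 + 20 = 3420 (decimal)
Convert 4 tens, 5 ones (place-value notation) → 4×10 + 5 = 45 (decimal)
Compute 3420 ÷ 45 = 76
Convert 76 (decimal) → 76 = 1×64 + 1×8 + 4 → 0o114 (octal)
0o114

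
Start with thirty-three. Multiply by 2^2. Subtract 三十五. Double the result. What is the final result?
Convert thirty-three (English words) → 33 (decimal)
Start: 33
Convert 2^2 (power) → 4 (decimal)
33 × 4 = 132
Convert 三十五 (Chinese numeral) → 3×10 + 5 = 35 (decimal)
132 - 35 = 97
97 × 2 = 194
194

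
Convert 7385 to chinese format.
Convert 7385 (decimal) → 7385 = 7×1000 + 3×100 + 8×10 + 5 → 七千三百八十五 (Chinese numeral)
七千三百八十五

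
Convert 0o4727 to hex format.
Convert 0o4727 (octal) → 4×512 + 7×64 + 2×8 + 7 = 2519 (decimal)
Convert 2519 (decimal) → 2519 = 9×256 + 13×16 + 7 → 0x9D7 (hexadecimal)
0x9D7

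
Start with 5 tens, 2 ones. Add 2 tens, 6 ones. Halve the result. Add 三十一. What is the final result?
Convert 5 tens, 2 ones (place-value notation) → 5×10 + 2 = 52 (decimal)
Start: 52
Convert 2 tens, 6 ones (place-value notation) → 2×10 + 6 = 26 (decimal)
52 + 26 = 78
78 ÷ 2 = 39
Convert 三十一 (Chinese numeral) → 3×10 + 1 = 31 (decimal)
39 + 31 = 70
70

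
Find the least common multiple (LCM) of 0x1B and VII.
Convert 0x1B (hexadecimal) → 1×16 + 11 = 27 (decimal)
Convert VII (Roman numeral) → 5 + 1 + 1 = 7 (decimal)
Compute lcm(27, 7) = 189
189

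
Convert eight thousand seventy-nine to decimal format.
Convert eight thousand seventy-nine (English words) → 8×1000 + 79 = 8079 (decimal)
8079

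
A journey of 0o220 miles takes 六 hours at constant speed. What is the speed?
Convert 0o220 (octal) → 2×64 + 2×8 = 144 (decimal)
Convert 六 (Chinese numeral) → 6 (decimal)
Compute 144 ÷ 6 = 24
24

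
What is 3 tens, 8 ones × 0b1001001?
Convert 3 tens, 8 ones (place-value notation) → 3×10 + 8 = 38 (decimal)
Convert 0b1001001 (binary) → 64 + 8 + 1 = 73 (decimal)
Compute 38 × 73 = 2774
2774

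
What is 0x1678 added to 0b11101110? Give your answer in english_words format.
Convert 0x1678 (hexadecimal) → 1×4096 + 6×256 + 7×16 + 8 = 5752 (decimal)
Convert 0b11101110 (binary) → 128 + 64 + 32 + 8 + 4 + 2 = 238 (decimal)
Compute 5752 + 238 = 5990
Convert 5990 (decimal) → 5990 = 5×1000 + 9×100 + 90 → five thousand nine hundred ninety (English words)
five thousand nine hundred ninety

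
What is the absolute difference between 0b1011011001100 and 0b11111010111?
Convert 0b1011011001100 (binary) → 4096 + 1024 + 512 + 128 + 64 + 8 + 4 = 5836 (decimal)
Convert 0b11111010111 (binary) → 1024 + 512 + 256 + 128 + 64 + 16 + 4 + 2 + 1 = 2007 (decimal)
Compute |5836 - 2007| = 3829
3829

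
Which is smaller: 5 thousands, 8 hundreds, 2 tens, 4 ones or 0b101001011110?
Convert 5 thousands, 8 hundreds, 2 tens, 4 ones (place-value notation) → 5×1000 + 8×100 + 2×10 + 4 = 5824 (decimal)
Convert 0b101001011110 (binary) → 2048 + 512 + 64 + 16 + 8 + 4 + 2 = 2654 (decimal)
Compare 5824 vs 2654: smaller = 2654
2654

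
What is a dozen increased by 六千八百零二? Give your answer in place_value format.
Convert a dozen (colloquial) → 12 (decimal)
Convert 六千八百零二 (Chinese numeral) → 6×1000 + 8×100 + 2 = 6802 (decimal)
Compute 12 + 6802 = 6814
Convert 6814 (decimal) → 6814 = 6×1000 + 8×100 + 1×10 + 4 → 6 thousands, 8 hundreds, 1 ten, 4 ones (place-value notation)
6 thousands, 8 hundreds, 1 ten, 4 ones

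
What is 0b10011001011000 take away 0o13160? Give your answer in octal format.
Convert 0b10011001011000 (binary) → 8192 + 1024 + 512 + 64 + 16 + 8 = 9816 (decimal)
Convert 0o13160 (octal) → 1×4096 + 3×512 + 1×64 + 6×8 = 5744 (decimal)
Compute 9816 - 5744 = 4072
Convert 4072 (decimal) → 4072 = 7×512 + 7×64 + 5×8 → 0o7750 (octal)
0o7750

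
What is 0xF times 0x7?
Convert 0xF (hexadecimal) → 15 (decimal)
Convert 0x7 (hexadecimal) → 7 (decimal)
Compute 15 × 7 = 105
105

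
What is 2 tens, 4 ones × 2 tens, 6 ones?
Convert 2 tens, 4 ones (place-value notation) → 2×10 + 4 = 24 (decimal)
Convert 2 tens, 6 ones (place-value notation) → 2×10 + 6 = 26 (decimal)
Compute 24 × 26 = 624
624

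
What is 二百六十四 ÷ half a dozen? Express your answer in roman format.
Convert 二百六十四 (Chinese numeral) → 2×100 + 6×10 + 4 = 264 (decimal)
Convert half a dozen (colloquial) → 6 (decimal)
Compute 264 ÷ 6 = 44
Convert 44 (decimal) → 44 = 40 + 4 → XLIV (Roman numeral)
XLIV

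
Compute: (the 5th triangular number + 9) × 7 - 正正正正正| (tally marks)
Convert the 5th triangular number (triangular index) → 5×6/2 = 15 (decimal)
Convert 正正正正正| (tally marks) → 5 + 5 + 5 + 5 + 5 + 1 = 26 (decimal)
Expression in decimal: (15 + 9) × 7 - 26
Parentheses first: 15 + 9 = 24
Multiply: 24 × 7 = 168
Subtract: 168 - 26 = 142
142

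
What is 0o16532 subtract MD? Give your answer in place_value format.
Convert 0o16532 (octal) → 1×4096 + 6×512 + 5×64 + 3×8 + 2 = 7514 (decimal)
Convert MD (Roman numeral) → 1000 + 500 = 1500 (decimal)
Compute 7514 - 1500 = 6014
Convert 6014 (decimal) → 6014 = 6×1000 + 1×10 + 4 → 6 thousands, 1 ten, 4 ones (place-value notation)
6 thousands, 1 ten, 4 ones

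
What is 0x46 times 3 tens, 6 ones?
Convert 0x46 (hexadecimal) → 4×16 + 6 = 70 (decimal)
Convert 3 tens, 6 ones (place-value notation) → 3×10 + 6 = 36 (decimal)
Compute 70 × 36 = 2520
2520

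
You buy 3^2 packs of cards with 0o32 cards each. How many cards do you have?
Convert 0o32 (octal) → 3×8 + 2 = 26 (decimal)
Convert 3^2 (power) → 9 (decimal)
Compute 26 × 9 = 234
234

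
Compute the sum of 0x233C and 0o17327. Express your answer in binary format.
Convert 0x233C (hexadecimal) → 2×4096 + 3×256 + 3×16 + 12 = 9020 (decimal)
Convert 0o17327 (octal) → 1×4096 + 7×512 + 3×64 + 2×8 + 7 = 7895 (decimal)
Compute 9020 + 7895 = 16915
Convert 16915 (decimal) → 16915 = 16384 + 512 + 16 + 2 + 1 → 0b100001000010011 (binary)
0b100001000010011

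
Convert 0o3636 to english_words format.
Convert 0o3636 (octal) → 3×512 + 6×64 + 3×8 + 6 = 1950 (decimal)
Convert 1950 (decimal) → 1950 = 1×1000 + 9×100 + 50 → one thousand nine hundred fifty (English words)
one thousand nine hundred fifty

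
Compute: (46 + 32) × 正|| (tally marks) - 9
Convert 正|| (tally marks) → 5 + 2 = 7 (decimal)
Expression in decimal: (46 + 32) × 7 - 9
Parentheses first: 46 + 32 = 78
Multiply: 78 × 7 = 546
Subtract: 546 - 9 = 537
537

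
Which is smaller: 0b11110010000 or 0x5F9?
Convert 0b11110010000 (binary) → 1024 + 512 + 256 + 128 + 16 = 1936 (decimal)
Convert 0x5F9 (hexadecimal) → 5×256 + 15×16 + 9 = 1529 (decimal)
Compare 1936 vs 1529: smaller = 1529
1529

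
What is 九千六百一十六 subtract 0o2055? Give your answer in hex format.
Convert 九千六百一十六 (Chinese numeral) → 9×1000 + 6×100 + 1×10 + 6 = 9616 (decimal)
Convert 0o2055 (octal) → 2×512 + 5×8 + 5 = 1069 (decimal)
Compute 9616 - 1069 = 8547
Convert 8547 (decimal) → 8547 = 2×4096 + 1×256 + 6×16 + 3 → 0x2163 (hexadecimal)
0x2163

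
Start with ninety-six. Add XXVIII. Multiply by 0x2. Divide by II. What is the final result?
Convert ninety-six (English words) → 96 (decimal)
Start: 96
Convert XXVIII (Roman numeral) → 10 + 10 + 5 + 1 + 1 + 1 = 28 (decimal)
96 + 28 = 124
Convert 0x2 (hexadecimal) → 2 (decimal)
124 × 2 = 248
Convert II (Roman numeral) → 1 + 1 = 2 (decimal)
248 ÷ 2 = 124
124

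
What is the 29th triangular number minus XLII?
The 29th triangular number = 29×30/2 = 435
Convert XLII (Roman numeral) → 40 + 1 + 1 = 42 (decimal)
Compute 435 - 42 = 393
393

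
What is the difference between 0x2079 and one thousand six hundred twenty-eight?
Convert 0x2079 (hexadecimal) → 2×4096 + 7×16 + 9 = 8313 (decimal)
Convert one thousand six hundred twenty-eight (English words) → 1×1000 + 6×100 + 28 = 1628 (decimal)
Difference: |8313 - 1628| = 6685
6685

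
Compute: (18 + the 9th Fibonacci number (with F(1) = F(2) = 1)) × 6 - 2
Convert the 9th Fibonacci number (with F(1) = F(2) = 1) (Fibonacci index) → 1, 1, 2, 3, 5, 8, 13, 21, 34 → 34 (decimal)
Expression in decimal: (18 + 34) × 6 - 2
Parentheses first: 18 + 34 = 52
Multiply: 52 × 6 = 312
Subtract: 312 - 2 = 310
310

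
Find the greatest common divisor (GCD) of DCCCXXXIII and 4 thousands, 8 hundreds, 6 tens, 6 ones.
Convert DCCCXXXIII (Roman numeral) → 500 + 100 + 100 + 100 + 10 + 10 + 10 + 1 + 1 + 1 = 833 (decimal)
Convert 4 thousands, 8 hundreds, 6 tens, 6 ones (place-value notation) → 4×1000 + 8×100 + 6×10 + 6 = 4866 (decimal)
Compute gcd(833, 4866) = 1
1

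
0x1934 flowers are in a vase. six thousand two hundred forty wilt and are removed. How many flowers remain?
Convert 0x1934 (hexadecimal) → 1×4096 + 9×256 + 3×16 + 4 = 6452 (decimal)
Convert six thousand two hundred forty (English words) → 6×1000 + 2×100 + 40 = 6240 (decimal)
Compute 6452 - 6240 = 212
212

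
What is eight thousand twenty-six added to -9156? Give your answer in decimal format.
Convert eight thousand twenty-six (English words) → 8×1000 + 26 = 8026 (decimal)
Compute 8026 + -9156 = -1130
-1130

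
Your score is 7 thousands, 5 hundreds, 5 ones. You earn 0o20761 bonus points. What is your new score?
Convert 7 thousands, 5 hundreds, 5 ones (place-value notation) → 7×1000 + 5×100 + 5 = 7505 (decimal)
Convert 0o20761 (octal) → 2×4096 + 7×64 + 6×8 + 1 = 8689 (decimal)
Compute 7505 + 8689 = 16194
16194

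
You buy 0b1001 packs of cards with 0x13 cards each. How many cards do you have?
Convert 0x13 (hexadecimal) → 1×16 + 3 = 19 (decimal)
Convert 0b1001 (binary) → 8 + 1 = 9 (decimal)
Compute 19 × 9 = 171
171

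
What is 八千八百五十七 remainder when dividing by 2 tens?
Convert 八千八百五十七 (Chinese numeral) → 8×1000 + 8×100 + 5×10 + 7 = 8857 (decimal)
Convert 2 tens (place-value notation) → 2×10 = 20 (decimal)
Compute 8857 mod 20 = 17
17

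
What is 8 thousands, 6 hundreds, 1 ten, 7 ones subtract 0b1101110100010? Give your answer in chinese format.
Convert 8 thousands, 6 hundreds, 1 ten, 7 ones (place-value notation) → 8×1000 + 6×100 + 1×10 + 7 = 8617 (decimal)
Convert 0b1101110100010 (binary) → 4096 + 2048 + 512 + 256 + 128 + 32 + 2 = 7074 (decimal)
Compute 8617 - 7074 = 1543
Convert 1543 (decimal) → 1543 = 1×1000 + 5×100 + 4×10 + 3 → 一千五百四十三 (Chinese numeral)
一千五百四十三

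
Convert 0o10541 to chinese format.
Convert 0o10541 (octal) → 1×4096 + 5×64 + 4×8 + 1 = 4449 (decimal)
Convert 4449 (decimal) → 4449 = 4×1000 + 4×100 + 4×10 + 9 → 四千四百四十九 (Chinese numeral)
四千四百四十九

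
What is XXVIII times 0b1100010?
Convert XXVIII (Roman numeral) → 10 + 10 + 5 + 1 + 1 + 1 = 28 (decimal)
Convert 0b1100010 (binary) → 64 + 32 + 2 = 98 (decimal)
Compute 28 × 98 = 2744
2744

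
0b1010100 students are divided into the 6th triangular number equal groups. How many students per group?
Convert 0b1010100 (binary) → 64 + 16 + 4 = 84 (decimal)
Convert the 6th triangular number (triangular index) → 6×7/2 = 21 (decimal)
Compute 84 ÷ 21 = 4
4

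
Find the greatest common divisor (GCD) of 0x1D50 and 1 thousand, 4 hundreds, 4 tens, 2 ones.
Convert 0x1D50 (hexadecimal) → 1×4096 + 13×256 + 5×16 = 7504 (decimal)
Convert 1 thousand, 4 hundreds, 4 tens, 2 ones (place-value notation) → 1×1000 + 4×100 + 4×10 + 2 = 1442 (decimal)
Compute gcd(7504, 1442) = 14
14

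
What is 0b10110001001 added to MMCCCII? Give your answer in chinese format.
Convert 0b10110001001 (binary) → 1024 + 256 + 128 + 8 + 1 = 1417 (decimal)
Convert MMCCCII (Roman numeral) → 1000 + 1000 + 100 + 100 + 100 + 1 + 1 = 2302 (decimal)
Compute 1417 + 2302 = 3719
Convert 3719 (decimal) → 3719 = 3×1000 + 7×100 + 1×10 + 9 → 三千七百一十九 (Chinese numeral)
三千七百一十九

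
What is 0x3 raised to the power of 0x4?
Convert 0x3 (hexadecimal) → 3 (decimal)
Convert 0x4 (hexadecimal) → 4 (decimal)
Compute 3 ^ 4 = 81
81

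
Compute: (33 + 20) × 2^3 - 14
Convert 2^3 (power) → 8 (decimal)
Expression in decimal: (33 + 20) × 8 - 14
Parentheses first: 33 + 20 = 53
Multiply: 53 × 8 = 424
Subtract: 424 - 14 = 410
410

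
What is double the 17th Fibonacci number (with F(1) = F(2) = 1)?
The 17th Fibonacci number (with F(1) = F(2) = 1) = 1597
Compute 1597 × 2 = 3194
3194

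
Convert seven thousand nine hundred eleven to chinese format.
Convert seven thousand nine hundred eleven (English words) → 7×1000 + 9×100 + 11 = 7911 (decimal)
Convert 7911 (decimal) → 7911 = 7×1000 + 9×100 + 1×10 + 1 → 七千九百一十一 (Chinese numeral)
七千九百一十一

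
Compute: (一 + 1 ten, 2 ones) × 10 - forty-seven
Convert 一 (Chinese numeral) → 1 (decimal)
Convert 1 ten, 2 ones (place-value notation) → 1×10 + 2 = 12 (decimal)
Convert forty-seven (English words) → 47 (decimal)
Expression in decimal: (1 + 12) × 10 - 47
Parentheses first: 1 + 12 = 13
Multiply: 13 × 10 = 130
Subtract: 130 - 47 = 83
83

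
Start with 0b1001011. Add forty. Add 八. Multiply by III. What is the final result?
Convert 0b1001011 (binary) → 64 + 8 + 2 + 1 = 75 (decimal)
Start: 75
Convert forty (English words) → 40 (decimal)
75 + 40 = 115
Convert 八 (Chinese numeral) → 8 (decimal)
115 + 8 = 123
Convert III (Roman numeral) → 1 + 1 + 1 = 3 (decimal)
123 × 3 = 369
369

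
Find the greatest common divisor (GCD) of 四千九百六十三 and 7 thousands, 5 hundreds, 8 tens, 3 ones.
Convert 四千九百六十三 (Chinese numeral) → 4×1000 + 9×100 + 6×10 + 3 = 4963 (decimal)
Convert 7 thousands, 5 hundreds, 8 tens, 3 ones (place-value notation) → 7×1000 + 5×100 + 8×10 + 3 = 7583 (decimal)
Compute gcd(4963, 7583) = 1
1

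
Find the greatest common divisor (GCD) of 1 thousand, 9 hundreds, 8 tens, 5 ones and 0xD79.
Convert 1 thousand, 9 hundreds, 8 tens, 5 ones (place-value notation) → 1×1000 + 9×100 + 8×10 + 5 = 1985 (decimal)
Convert 0xD79 (hexadecimal) → 13×256 + 7×16 + 9 = 3449 (decimal)
Compute gcd(1985, 3449) = 1
1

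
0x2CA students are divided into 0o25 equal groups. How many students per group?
Convert 0x2CA (hexadecimal) → 2×256 + 12×16 + 10 = 714 (decimal)
Convert 0o25 (octal) → 2×8 + 5 = 21 (decimal)
Compute 714 ÷ 21 = 34
34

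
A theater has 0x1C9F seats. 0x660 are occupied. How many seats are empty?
Convert 0x1C9F (hexadecimal) → 1×4096 + 12×256 + 9×16 + 15 = 7327 (decimal)
Convert 0x660 (hexadecimal) → 6×256 + 6×16 = 1632 (decimal)
Compute 7327 - 1632 = 5695
5695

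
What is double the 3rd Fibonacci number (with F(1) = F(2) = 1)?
The 3rd Fibonacci number (with F(1) = F(2) = 1): 1, 1, 2 → 2
Compute 2 × 2 = 4
4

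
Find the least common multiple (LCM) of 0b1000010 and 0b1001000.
Convert 0b1000010 (binary) → 64 + 2 = 66 (decimal)
Convert 0b1001000 (binary) → 64 + 8 = 72 (decimal)
Compute lcm(66, 72) = 792
792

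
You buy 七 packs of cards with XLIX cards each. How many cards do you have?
Convert XLIX (Roman numeral) → 40 + 9 = 49 (decimal)
Convert 七 (Chinese numeral) → 7 (decimal)
Compute 49 × 7 = 343
343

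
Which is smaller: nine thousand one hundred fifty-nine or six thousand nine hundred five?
Convert nine thousand one hundred fifty-nine (English words) → 9×1000 + 1×100 + 59 = 9159 (decimal)
Convert six thousand nine hundred five (English words) → 6×1000 + 9×100 + 5 = 6905 (decimal)
Compare 9159 vs 6905: smaller = 6905
6905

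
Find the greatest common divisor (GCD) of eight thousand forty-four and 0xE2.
Convert eight thousand forty-four (English words) → 8×1000 + 44 = 8044 (decimal)
Convert 0xE2 (hexadecimal) → 14×16 + 2 = 226 (decimal)
Compute gcd(8044, 226) = 2
2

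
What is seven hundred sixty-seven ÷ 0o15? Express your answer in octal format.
Convert seven hundred sixty-seven (English words) → 7×100 + 67 = 767 (decimal)
Convert 0o15 (octal) → 1×8 + 5 = 13 (decimal)
Compute 767 ÷ 13 = 59
Convert 59 (decimal) → 59 = 7×8 + 3 → 0o73 (octal)
0o73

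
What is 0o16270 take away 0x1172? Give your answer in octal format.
Convert 0o16270 (octal) → 1×4096 + 6×512 + 2×64 + 7×8 = 7352 (decimal)
Convert 0x1172 (hexadecimal) → 1×4096 + 1×256 + 7×16 + 2 = 4466 (decimal)
Compute 7352 - 4466 = 2886
Convert 2886 (decimal) → 2886 = 5×512 + 5×64 + 6 → 0o5506 (octal)
0o5506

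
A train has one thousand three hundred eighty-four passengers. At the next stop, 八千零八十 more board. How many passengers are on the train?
Convert one thousand three hundred eighty-four (English words) → 1×1000 + 3×100 + 84 = 1384 (decimal)
Convert 八千零八十 (Chinese numeral) → 8×1000 + 8×10 = 8080 (decimal)
Compute 1384 + 8080 = 9464
9464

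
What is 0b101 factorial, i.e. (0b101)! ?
Convert 0b101 (binary) → 4 + 1 = 5 (decimal)
Compute 5! = 120
120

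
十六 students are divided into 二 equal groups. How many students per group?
Convert 十六 (Chinese numeral) → 1×10 + 6 = 16 (decimal)
Convert 二 (Chinese numeral) → 2 (decimal)
Compute 16 ÷ 2 = 8
8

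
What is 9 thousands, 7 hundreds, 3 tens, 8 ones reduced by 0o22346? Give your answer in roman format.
Convert 9 thousands, 7 hundreds, 3 tens, 8 ones (place-value notation) → 9×1000 + 7×100 + 3×10 + 8 = 9738 (decimal)
Convert 0o22346 (octal) → 2×4096 + 2×512 + 3×64 + 4×8 + 6 = 9446 (decimal)
Compute 9738 - 9446 = 292
Convert 292 (decimal) → 292 = 100 + 100 + 90 + 1 + 1 → CCXCII (Roman numeral)
CCXCII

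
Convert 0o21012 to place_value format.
Convert 0o21012 (octal) → 2×4096 + 1×512 + 1×8 + 2 = 8714 (decimal)
Convert 8714 (decimal) → 8714 = 8×1000 + 7×100 + 1×10 + 4 → 8 thousands, 7 hundreds, 1 ten, 4 ones (place-value notation)
8 thousands, 7 hundreds, 1 ten, 4 ones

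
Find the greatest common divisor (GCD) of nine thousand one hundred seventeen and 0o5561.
Convert nine thousand one hundred seventeen (English words) → 9×1000 + 1×100 + 17 = 9117 (decimal)
Convert 0o5561 (octal) → 5×512 + 5×64 + 6×8 + 1 = 2929 (decimal)
Compute gcd(9117, 2929) = 1
1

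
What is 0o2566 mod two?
Convert 0o2566 (octal) → 2×512 + 5×64 + 6×8 + 6 = 1398 (decimal)
Convert two (English words) → 2 (decimal)
Compute 1398 mod 2 = 0
0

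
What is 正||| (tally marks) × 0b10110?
Convert 正||| (tally marks) → 5 + 3 = 8 (decimal)
Convert 0b10110 (binary) → 16 + 4 + 2 = 22 (decimal)
Compute 8 × 22 = 176
176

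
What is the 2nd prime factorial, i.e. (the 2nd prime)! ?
Convert the 2nd prime (prime index) → 3 (decimal)
Compute 3! = 6
6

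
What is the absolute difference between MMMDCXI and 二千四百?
Convert MMMDCXI (Roman numeral) → 1000 + 1000 + 1000 + 500 + 100 + 10 + 1 = 3611 (decimal)
Convert 二千四百 (Chinese numeral) → 2×1000 + 4×100 = 2400 (decimal)
Compute |3611 - 2400| = 1211
1211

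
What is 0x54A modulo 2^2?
Convert 0x54A (hexadecimal) → 5×256 + 4×16 + 10 = 1354 (decimal)
Convert 2^2 (power) → 4 (decimal)
Compute 1354 mod 4 = 2
2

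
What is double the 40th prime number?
The 40th prime number = 173
Compute 173 × 2 = 346
346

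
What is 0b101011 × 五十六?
Convert 0b101011 (binary) → 32 + 8 + 2 + 1 = 43 (decimal)
Convert 五十六 (Chinese numeral) → 5×10 + 6 = 56 (decimal)
Compute 43 × 56 = 2408
2408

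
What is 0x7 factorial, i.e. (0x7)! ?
Convert 0x7 (hexadecimal) → 7 (decimal)
Compute 7! = 5040
5040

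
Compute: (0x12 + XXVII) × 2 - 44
Convert 0x12 (hexadecimal) → 1×16 + 2 = 18 (decimal)
Convert XXVII (Roman numeral) → 10 + 10 + 5 + 1 + 1 = 27 (decimal)
Expression in decimal: (18 + 27) × 2 - 44
Parentheses first: 18 + 27 = 45
Multiply: 45 × 2 = 90
Subtract: 90 - 44 = 46
46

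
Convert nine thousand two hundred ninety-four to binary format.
Convert nine thousand two hundred ninety-four (English words) → 9×1000 + 2×100 + 94 = 9294 (decimal)
Convert 9294 (decimal) → 9294 = 8192 + 1024 + 64 + 8 + 4 + 2 → 0b10010001001110 (binary)
0b10010001001110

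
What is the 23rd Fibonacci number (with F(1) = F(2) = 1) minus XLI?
The 23rd Fibonacci number (with F(1) = F(2) = 1) = 28657
Convert XLI (Roman numeral) → 40 + 1 = 41 (decimal)
Compute 28657 - 41 = 28616
28616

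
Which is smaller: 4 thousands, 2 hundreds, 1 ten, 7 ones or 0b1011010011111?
Convert 4 thousands, 2 hundreds, 1 ten, 7 ones (place-value notation) → 4×1000 + 2×100 + 1×10 + 7 = 4217 (decimal)
Convert 0b1011010011111 (binary) → 4096 + 1024 + 512 + 128 + 16 + 8 + 4 + 2 + 1 = 5791 (decimal)
Compare 4217 vs 5791: smaller = 4217
4217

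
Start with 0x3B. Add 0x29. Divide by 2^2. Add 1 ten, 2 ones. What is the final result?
Convert 0x3B (hexadecimal) → 3×16 + 11 = 59 (decimal)
Start: 59
Convert 0x29 (hexadecimal) → 2×16 + 9 = 41 (decimal)
59 + 41 = 100
Convert 2^2 (power) → 4 (decimal)
100 ÷ 4 = 25
Convert 1 ten, 2 ones (place-value notation) → 1×10 + 2 = 12 (decimal)
25 + 12 = 37
37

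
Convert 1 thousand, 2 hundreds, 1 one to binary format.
Convert 1 thousand, 2 hundreds, 1 one (place-value notation) → 1×1000 + 2×100 + 1 = 1201 (decimal)
Convert 1201 (decimal) → 1201 = 1024 + 128 + 32 + 16 + 1 → 0b10010110001 (binary)
0b10010110001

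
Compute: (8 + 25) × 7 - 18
Parentheses first: 8 + 25 = 33
Multiply: 33 × 7 = 231
Subtract: 231 - 18 = 213
213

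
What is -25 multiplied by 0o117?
Convert 0o117 (octal) → 1×64 + 1×8 + 7 = 79 (decimal)
Compute -25 × 79 = -1975
-1975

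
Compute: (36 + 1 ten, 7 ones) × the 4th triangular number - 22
Convert 1 ten, 7 ones (place-value notation) → 1×10 + 7 = 17 (decimal)
Convert the 4th triangular number (triangular index) → 4×5/2 = 10 (decimal)
Expression in decimal: (36 + 17) × 10 - 22
Parentheses first: 36 + 17 = 53
Multiply: 53 × 10 = 530
Subtract: 530 - 22 = 508
508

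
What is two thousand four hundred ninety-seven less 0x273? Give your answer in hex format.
Convert two thousand four hundred ninety-seven (English words) → 2×1000 + 4×100 + 97 = 2497 (decimal)
Convert 0x273 (hexadecimal) → 2×256 + 7×16 + 3 = 627 (decimal)
Compute 2497 - 627 = 1870
Convert 1870 (decimal) → 1870 = 7×256 + 4×16 + 14 → 0x74E (hexadecimal)
0x74E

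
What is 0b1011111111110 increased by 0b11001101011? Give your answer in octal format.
Convert 0b1011111111110 (binary) → 4096 + 1024 + 512 + 256 + 128 + 64 + 32 + 16 + 8 + 4 + 2 = 6142 (decimal)
Convert 0b11001101011 (binary) → 1024 + 512 + 64 + 32 + 8 + 2 + 1 = 1643 (decimal)
Compute 6142 + 1643 = 7785
Convert 7785 (decimal) → 7785 = 1×4096 + 7×512 + 1×64 + 5×8 + 1 → 0o17151 (octal)
0o17151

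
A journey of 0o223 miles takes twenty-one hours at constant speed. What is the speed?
Convert 0o223 (octal) → 2×64 + 2×8 + 3 = 147 (decimal)
Convert twenty-one (English words) → 21 (decimal)
Compute 147 ÷ 21 = 7
7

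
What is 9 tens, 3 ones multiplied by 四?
Convert 9 tens, 3 ones (place-value notation) → 9×10 + 3 = 93 (decimal)
Convert 四 (Chinese numeral) → 4 (decimal)
Compute 93 × 4 = 372
372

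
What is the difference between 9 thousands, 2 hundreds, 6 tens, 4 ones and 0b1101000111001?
Convert 9 thousands, 2 hundreds, 6 tens, 4 ones (place-value notation) → 9×1000 + 2×100 + 6×10 + 4 = 9264 (decimal)
Convert 0b1101000111001 (binary) → 4096 + 2048 + 512 + 32 + 16 + 8 + 1 = 6713 (decimal)
Difference: |9264 - 6713| = 2551
2551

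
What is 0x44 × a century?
Convert 0x44 (hexadecimal) → 4×16 + 4 = 68 (decimal)
Convert a century (colloquial) → 100 (decimal)
Compute 68 × 100 = 6800
6800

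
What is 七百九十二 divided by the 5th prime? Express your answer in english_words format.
Convert 七百九十二 (Chinese numeral) → 7×100 + 9×10 + 2 = 792 (decimal)
Convert the 5th prime (prime index) → 11 (decimal)
Compute 792 ÷ 11 = 72
Convert 72 (decimal) → seventy-two (English words)
seventy-two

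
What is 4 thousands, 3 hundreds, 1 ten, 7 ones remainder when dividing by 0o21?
Convert 4 thousands, 3 hundreds, 1 ten, 7 ones (place-value notation) → 4×1000 + 3×100 + 1×10 + 7 = 4317 (decimal)
Convert 0o21 (octal) → 2×8 + 1 = 17 (decimal)
Compute 4317 mod 17 = 16
16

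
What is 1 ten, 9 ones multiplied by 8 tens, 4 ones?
Convert 1 ten, 9 ones (place-value notation) → 1×10 + 9 = 19 (decimal)
Convert 8 tens, 4 ones (place-value notation) → 8×10 + 4 = 84 (decimal)
Compute 19 × 84 = 1596
1596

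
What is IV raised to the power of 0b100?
Convert IV (Roman numeral) → 4 (decimal)
Convert 0b100 (binary) → 4 (decimal)
Compute 4 ^ 4 = 256
256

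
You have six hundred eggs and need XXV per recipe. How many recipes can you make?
Convert six hundred (English words) → 6×100 = 600 (decimal)
Convert XXV (Roman numeral) → 10 + 10 + 5 = 25 (decimal)
Compute 600 ÷ 25 = 24
24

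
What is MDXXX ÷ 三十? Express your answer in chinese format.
Convert MDXXX (Roman numeral) → 1000 + 500 + 10 + 10 + 10 = 1530 (decimal)
Convert 三十 (Chinese numeral) → 3×10 = 30 (decimal)
Compute 1530 ÷ 30 = 51
Convert 51 (decimal) → 51 = 5×10 + 1 → 五十一 (Chinese numeral)
五十一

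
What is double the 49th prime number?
The 49th prime number = 227
Compute 227 × 2 = 454
454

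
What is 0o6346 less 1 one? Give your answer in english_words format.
Convert 0o6346 (octal) → 6×512 + 3×64 + 4×8 + 6 = 3302 (decimal)
Convert 1 one (place-value notation) → 1 (decimal)
Compute 3302 - 1 = 3301
Convert 3301 (decimal) → 3301 = 3×1000 + 3×100 + 1 → three thousand three hundred one (English words)
three thousand three hundred one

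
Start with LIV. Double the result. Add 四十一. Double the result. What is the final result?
Convert LIV (Roman numeral) → 50 + 4 = 54 (decimal)
Start: 54
54 × 2 = 108
Convert 四十一 (Chinese numeral) → 4×10 + 1 = 41 (decimal)
108 + 41 = 149
149 × 2 = 298
298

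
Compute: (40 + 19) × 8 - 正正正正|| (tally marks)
Convert 正正正正|| (tally marks) → 5 + 5 + 5 + 5 + 2 = 22 (decimal)
Expression in decimal: (40 + 19) × 8 - 22
Parentheses first: 40 + 19 = 59
Multiply: 59 × 8 = 472
Subtract: 472 - 22 = 450
450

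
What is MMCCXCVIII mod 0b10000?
Convert MMCCXCVIII (Roman numeral) → 1000 + 1000 + 100 + 100 + 90 + 5 + 1 + 1 + 1 = 2298 (decimal)
Convert 0b10000 (binary) → 16 (decimal)
Compute 2298 mod 16 = 10
10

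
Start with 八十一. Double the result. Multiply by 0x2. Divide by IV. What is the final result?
Convert 八十一 (Chinese numeral) → 8×10 + 1 = 81 (decimal)
Start: 81
81 × 2 = 162
Convert 0x2 (hexadecimal) → 2 (decimal)
162 × 2 = 324
Convert IV (Roman numeral) → 4 (decimal)
324 ÷ 4 = 81
81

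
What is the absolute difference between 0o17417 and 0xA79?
Convert 0o17417 (octal) → 1×4096 + 7×512 + 4×64 + 1×8 + 7 = 7951 (decimal)
Convert 0xA79 (hexadecimal) → 10×256 + 7×16 + 9 = 2681 (decimal)
Compute |7951 - 2681| = 5270
5270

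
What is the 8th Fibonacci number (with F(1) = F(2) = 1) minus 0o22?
The 8th Fibonacci number (with F(1) = F(2) = 1): 1, 1, 2, 3, 5, 8, 13, 21 → 21
Convert 0o22 (octal) → 2×8 + 2 = 18 (decimal)
Compute 21 - 18 = 3
3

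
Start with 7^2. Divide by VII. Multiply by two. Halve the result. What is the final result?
Convert 7^2 (power) → 49 (decimal)
Start: 49
Convert VII (Roman numeral) → 5 + 1 + 1 = 7 (decimal)
49 ÷ 7 = 7
Convert two (English words) → 2 (decimal)
7 × 2 = 14
14 ÷ 2 = 7
7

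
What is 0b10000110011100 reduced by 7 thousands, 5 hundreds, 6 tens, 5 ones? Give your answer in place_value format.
Convert 0b10000110011100 (binary) → 8192 + 256 + 128 + 16 + 8 + 4 = 8604 (decimal)
Convert 7 thousands, 5 hundreds, 6 tens, 5 ones (place-value notation) → 7×1000 + 5×100 + 6×10 + 5 = 7565 (decimal)
Compute 8604 - 7565 = 1039
Convert 1039 (decimal) → 1039 = 1×1000 + 3×10 + 9 → 1 thousand, 3 tens, 9 ones (place-value notation)
1 thousand, 3 tens, 9 ones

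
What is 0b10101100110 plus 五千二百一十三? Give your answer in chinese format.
Convert 0b10101100110 (binary) → 1024 + 256 + 64 + 32 + 4 + 2 = 1382 (decimal)
Convert 五千二百一十三 (Chinese numeral) → 5×1000 + 2×100 + 1×10 + 3 = 5213 (decimal)
Compute 1382 + 5213 = 6595
Convert 6595 (decimal) → 6595 = 6×1000 + 5×100 + 9×10 + 5 → 六千五百九十五 (Chinese numeral)
六千五百九十五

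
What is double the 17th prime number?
The 17th prime number = 59
Compute 59 × 2 = 118
118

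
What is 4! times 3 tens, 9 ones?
Convert 4! (factorial) → 24 (decimal)
Convert 3 tens, 9 ones (place-value notation) → 3×10 + 9 = 39 (decimal)
Compute 24 × 39 = 936
936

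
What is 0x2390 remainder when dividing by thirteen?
Convert 0x2390 (hexadecimal) → 2×4096 + 3×256 + 9×16 = 9104 (decimal)
Convert thirteen (English words) → 13 (decimal)
Compute 9104 mod 13 = 4
4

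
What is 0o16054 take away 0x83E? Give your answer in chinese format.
Convert 0o16054 (octal) → 1×4096 + 6×512 + 5×8 + 4 = 7212 (decimal)
Convert 0x83E (hexadecimal) → 8×256 + 3×16 + 14 = 2110 (decimal)
Compute 7212 - 2110 = 5102
Convert 5102 (decimal) → 5102 = 5×1000 + 1×100 + 2 → 五千一百零二 (Chinese numeral)
五千一百零二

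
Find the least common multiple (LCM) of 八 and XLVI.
Convert 八 (Chinese numeral) → 8 (decimal)
Convert XLVI (Roman numeral) → 40 + 5 + 1 = 46 (decimal)
Compute lcm(8, 46) = 184
184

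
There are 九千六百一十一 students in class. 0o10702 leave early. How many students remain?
Convert 九千六百一十一 (Chinese numeral) → 9×1000 + 6×100 + 1×10 + 1 = 9611 (decimal)
Convert 0o10702 (octal) → 1×4096 + 7×64 + 2 = 4546 (decimal)
Compute 9611 - 4546 = 5065
5065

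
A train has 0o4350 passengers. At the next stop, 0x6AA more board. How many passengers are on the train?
Convert 0o4350 (octal) → 4×512 + 3×64 + 5×8 = 2280 (decimal)
Convert 0x6AA (hexadecimal) → 6×256 + 10×16 + 10 = 1706 (decimal)
Compute 2280 + 1706 = 3986
3986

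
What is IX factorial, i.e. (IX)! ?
Convert IX (Roman numeral) → 9 (decimal)
Compute 9! = 362880
362880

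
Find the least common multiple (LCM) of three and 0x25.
Convert three (English words) → 3 (decimal)
Convert 0x25 (hexadecimal) → 2×16 + 5 = 37 (decimal)
Compute lcm(3, 37) = 111
111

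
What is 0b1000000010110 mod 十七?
Convert 0b1000000010110 (binary) → 4096 + 16 + 4 + 2 = 4118 (decimal)
Convert 十七 (Chinese numeral) → 1×10 + 7 = 17 (decimal)
Compute 4118 mod 17 = 4
4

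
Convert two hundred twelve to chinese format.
Convert two hundred twelve (English words) → 2×100 + 12 = 212 (decimal)
Convert 212 (decimal) → 212 = 2×100 + 1×10 + 2 → 二百一十二 (Chinese numeral)
二百一十二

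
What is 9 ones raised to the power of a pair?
Convert 9 ones (place-value notation) → 9 (decimal)
Convert a pair (colloquial) → 2 (decimal)
Compute 9 ^ 2 = 81
81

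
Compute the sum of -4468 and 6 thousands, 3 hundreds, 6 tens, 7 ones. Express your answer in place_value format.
Convert 6 thousands, 3 hundreds, 6 tens, 7 ones (place-value notation) → 6×1000 + 3×100 + 6×10 + 7 = 6367 (decimal)
Compute -4468 + 6367 = 1899
Convert 1899 (decimal) → 1899 = 1×1000 + 8×100 + 9×10 + 9 → 1 thousand, 8 hundreds, 9 tens, 9 ones (place-value notation)
1 thousand, 8 hundreds, 9 tens, 9 ones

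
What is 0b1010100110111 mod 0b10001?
Convert 0b1010100110111 (binary) → 4096 + 1024 + 256 + 32 + 16 + 4 + 2 + 1 = 5431 (decimal)
Convert 0b10001 (binary) → 16 + 1 = 17 (decimal)
Compute 5431 mod 17 = 8
8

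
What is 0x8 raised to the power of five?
Convert 0x8 (hexadecimal) → 8 (decimal)
Convert five (English words) → 5 (decimal)
Compute 8 ^ 5 = 32768
32768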